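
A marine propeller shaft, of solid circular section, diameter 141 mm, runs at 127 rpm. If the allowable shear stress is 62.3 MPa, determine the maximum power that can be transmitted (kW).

456 kW

J = πd⁴/32 = π(0.141)⁴/32 = 3.880×10^-5 m⁴.
T_max = τ_allow·J/r = 6.23×10^7 × 3.880×10^-5 / 0.0705 = 34290 N·m.
ω = 2π·127/60 = 13.30 rad/s, so P_max = T_max·ω = 4.560×10^5 W.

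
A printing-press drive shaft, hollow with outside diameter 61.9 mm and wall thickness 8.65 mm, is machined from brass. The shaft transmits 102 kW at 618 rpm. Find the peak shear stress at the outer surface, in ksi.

6.72 ksi

ω = 2π·618/60 = 64.72 rad/s, so T = P/ω = 102×10³ / 64.72 = 1576 N·m.
J = π(d_o⁴ − d_i⁴)/32 = π(0.0619⁴ − 0.0446⁴)/32 = 1.053×10^-6 m⁴.
τ_max = T·r/J = 1576 × 0.0309 / 1.053×10^-6 = 4.633×10^7 Pa.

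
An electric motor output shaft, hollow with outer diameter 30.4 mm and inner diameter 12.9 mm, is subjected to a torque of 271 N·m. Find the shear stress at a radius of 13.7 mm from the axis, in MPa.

45.8 MPa

J = π(d_o⁴ − d_i⁴)/32 = π(0.0304⁴ − 0.0129⁴)/32 = 8.113×10^-8 m⁴.
Shear stress varies linearly with radius: τ = T·r/J = 271.0 × 0.0137 / 8.113×10^-8 = 4.576×10^7 Pa.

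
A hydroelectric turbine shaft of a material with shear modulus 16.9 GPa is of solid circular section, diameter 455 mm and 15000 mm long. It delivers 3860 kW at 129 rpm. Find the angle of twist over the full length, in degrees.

ω = 2π·129/60 = 13.51 rad/s, so T = P/ω = 3860×10³ / 13.51 = 285700 N·m.
J = πd⁴/32 = π(0.455)⁴/32 = 4.208×10^-3 m⁴.
θ = T·L/(G·J) = 285700 × 15.0 / (16.9×10⁹ × 4.208×10^-3) = 0.06027 rad.

3.45°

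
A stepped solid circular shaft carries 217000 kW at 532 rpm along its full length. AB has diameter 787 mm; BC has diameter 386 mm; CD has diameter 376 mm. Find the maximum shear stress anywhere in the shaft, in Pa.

3.73e8 Pa

ω = 2π·532/60 = 55.71 rad/s, so T = P/ω = 217000×10³ / 55.71 = 3.895e6 N·m.
Under the same torque, τ_max = 16T/(πd³) is largest where d is smallest — segment CD (d = 376 mm).
τ_max = 16·3.895e6/(π·(0.376)³) = 3.732×10^8 Pa.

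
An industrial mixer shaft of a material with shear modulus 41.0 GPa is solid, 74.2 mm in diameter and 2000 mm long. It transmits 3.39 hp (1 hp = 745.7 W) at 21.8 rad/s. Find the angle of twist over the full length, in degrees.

0.109°

ω = 21.8 rad/s, so T = P/ω = 3.39×745.7 / 21.80 = 116.0 N·m.
J = πd⁴/32 = π(0.0742)⁴/32 = 2.976×10^-6 m⁴.
θ = T·L/(G·J) = 116.0 × 2.00 / (41.0×10⁹ × 2.976×10^-6) = 1.901×10^-3 rad.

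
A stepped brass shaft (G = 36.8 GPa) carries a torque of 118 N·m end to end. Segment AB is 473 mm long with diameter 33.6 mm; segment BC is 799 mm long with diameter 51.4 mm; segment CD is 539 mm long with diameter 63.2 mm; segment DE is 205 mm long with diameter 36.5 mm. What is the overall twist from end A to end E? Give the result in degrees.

1.19°

J_AB = π(0.0336)⁴/32 = 1.25×10^-7 m⁴; J_BC = π(0.0514)⁴/32 = 6.85×10^-7 m⁴; J_CD = π(0.0632)⁴/32 = 1.57×10^-6 m⁴; J_DE = π(0.0365)⁴/32 = 1.74×10^-7 m⁴.
θ = (T/G)·Σ L_i/J_i = (118.0/36.8×10⁹)·(0.473/1.25×10^-7 + 0.799/6.85×10^-7 + 0.539/1.57×10^-6 + 0.205/1.74×10^-7) = 0.02074 rad.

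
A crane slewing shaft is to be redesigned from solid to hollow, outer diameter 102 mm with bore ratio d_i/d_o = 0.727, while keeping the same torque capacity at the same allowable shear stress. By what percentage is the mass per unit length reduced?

Equal τ_max and T ⇒ the solid shaft needs d_s³ = d_o³(1−k⁴), so d_s = 102·(1−0.727⁴)^(1/3) = 91.45 mm.
Area ratio A_h/A_s = d_o²(1−k²)/d_s² = (1−k²)/(1−k⁴)^(2/3) = 0.5865.
Mass saving = 1 − 0.5865 = 41.3 %.

41.3 %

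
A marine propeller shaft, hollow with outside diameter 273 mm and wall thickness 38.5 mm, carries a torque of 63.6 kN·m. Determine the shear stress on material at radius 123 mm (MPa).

J = π(d_o⁴ − d_i⁴)/32 = π(0.273⁴ − 0.196⁴)/32 = 4.004×10^-4 m⁴.
Shear stress varies linearly with radius: τ = T·r/J = 63600 × 0.123 / 4.004×10^-4 = 1.954×10^7 Pa.

19.5 MPa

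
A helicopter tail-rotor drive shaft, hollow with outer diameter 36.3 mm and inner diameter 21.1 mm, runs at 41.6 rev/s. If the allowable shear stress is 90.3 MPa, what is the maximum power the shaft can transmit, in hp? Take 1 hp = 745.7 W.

J = π(d_o⁴ − d_i⁴)/32 = π(0.0363⁴ − 0.0211⁴)/32 = 1.510×10^-7 m⁴.
T_max = τ_allow·J/r = 9.03×10^7 × 1.510×10^-7 / 0.0181 = 751.3 N·m.
ω = 2π·41.6 = 261.4 rad/s, so P_max = T_max·ω = 1.964×10^5 W.

263 hp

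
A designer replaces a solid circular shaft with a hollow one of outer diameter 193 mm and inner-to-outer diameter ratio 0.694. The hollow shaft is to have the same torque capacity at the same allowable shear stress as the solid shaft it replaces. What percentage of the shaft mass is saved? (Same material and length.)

38.2 %

Equal τ_max and T ⇒ the solid shaft needs d_s³ = d_o³(1−k⁴), so d_s = 193·(1−0.694⁴)^(1/3) = 176.7 mm.
Area ratio A_h/A_s = d_o²(1−k²)/d_s² = (1−k²)/(1−k⁴)^(2/3) = 0.6181.
Mass saving = 1 − 0.6181 = 38.2 %.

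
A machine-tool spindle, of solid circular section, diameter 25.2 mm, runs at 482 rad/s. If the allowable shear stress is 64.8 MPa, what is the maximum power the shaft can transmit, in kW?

98.1 kW

J = πd⁴/32 = π(0.0252)⁴/32 = 3.959×10^-8 m⁴.
T_max = τ_allow·J/r = 6.48×10^7 × 3.959×10^-8 / 0.0126 = 203.6 N·m.
ω = 482 rad/s, so P_max = T_max·ω = 9.814×10^4 W.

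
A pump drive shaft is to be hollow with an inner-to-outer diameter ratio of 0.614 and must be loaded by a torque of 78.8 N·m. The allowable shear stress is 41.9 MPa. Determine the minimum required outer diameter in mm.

22.4 mm

For a hollow shaft with d_i/d_o = 0.614: τ_max = 16T/(π d_o³ (1−k⁴)), so d_o = [16T/(π τ_allow (1−k⁴))]^(1/3) = [16·78.80/(π·4.19×10^7·0.8579)]^(1/3) = 0.02235 m.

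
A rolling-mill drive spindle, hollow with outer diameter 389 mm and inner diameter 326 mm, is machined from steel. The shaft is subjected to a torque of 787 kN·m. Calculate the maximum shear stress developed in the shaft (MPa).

J = π(d_o⁴ − d_i⁴)/32 = π(0.389⁴ − 0.326⁴)/32 = 1.139×10^-3 m⁴.
τ_max = T·r/J = 787000 × 0.195 / 1.139×10^-3 = 1.344×10^8 Pa.

134 MPa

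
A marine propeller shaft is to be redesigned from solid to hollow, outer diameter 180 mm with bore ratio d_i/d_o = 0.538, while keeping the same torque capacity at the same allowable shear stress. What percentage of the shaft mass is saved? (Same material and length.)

Equal τ_max and T ⇒ the solid shaft needs d_s³ = d_o³(1−k⁴), so d_s = 180·(1−0.538⁴)^(1/3) = 174.8 mm.
Area ratio A_h/A_s = d_o²(1−k²)/d_s² = (1−k²)/(1−k⁴)^(2/3) = 0.7532.
Mass saving = 1 − 0.7532 = 24.7 %.

24.7 %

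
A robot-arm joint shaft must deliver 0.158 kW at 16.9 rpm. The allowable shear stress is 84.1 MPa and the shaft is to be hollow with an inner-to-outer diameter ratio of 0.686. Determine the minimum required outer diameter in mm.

ω = 2π·16.9/60 = 1.770 rad/s, so T = P/ω = 0.158×10³ / 1.770 = 89.28 N·m.
For a hollow shaft with d_i/d_o = 0.686: τ_max = 16T/(π d_o³ (1−k⁴)), so d_o = [16T/(π τ_allow (1−k⁴))]^(1/3) = [16·89.28/(π·8.41×10^7·0.7785)]^(1/3) = 0.01908 m.

19.1 mm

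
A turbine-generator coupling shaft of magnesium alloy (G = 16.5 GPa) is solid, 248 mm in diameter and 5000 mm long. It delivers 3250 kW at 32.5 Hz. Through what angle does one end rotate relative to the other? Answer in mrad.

ω = 2π·32.5 = 204.2 rad/s, so T = P/ω = 3250×10³ / 204.2 = 15920 N·m.
J = πd⁴/32 = π(0.248)⁴/32 = 3.714×10^-4 m⁴.
θ = T·L/(G·J) = 15920 × 5.00 / (16.5×10⁹ × 3.714×10^-4) = 0.01299 rad.

13.0 mrad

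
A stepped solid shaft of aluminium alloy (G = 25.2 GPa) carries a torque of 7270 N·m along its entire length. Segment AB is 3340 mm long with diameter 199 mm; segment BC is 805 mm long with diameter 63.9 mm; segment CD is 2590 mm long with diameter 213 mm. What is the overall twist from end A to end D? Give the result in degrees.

8.70°

J_AB = π(0.199)⁴/32 = 1.54×10^-4 m⁴; J_BC = π(0.0639)⁴/32 = 1.64×10^-6 m⁴; J_CD = π(0.213)⁴/32 = 2.02×10^-4 m⁴.
θ = (T/G)·Σ L_i/J_i = (7270/25.2×10⁹)·(3.34/1.54×10^-4 + 0.805/1.64×10^-6 + 2.59/2.02×10^-4) = 0.1518 rad.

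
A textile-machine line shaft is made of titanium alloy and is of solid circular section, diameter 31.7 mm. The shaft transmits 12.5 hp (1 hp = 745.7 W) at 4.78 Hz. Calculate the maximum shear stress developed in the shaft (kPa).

ω = 2π·4.78 = 30.03 rad/s, so T = P/ω = 12.5×745.7 / 30.03 = 310.4 N·m.
J = πd⁴/32 = π(0.0317)⁴/32 = 9.914×10^-8 m⁴.
τ_max = T·r/J = 310.4 × 0.0158 / 9.914×10^-8 = 4.962×10^7 Pa.

49600 kPa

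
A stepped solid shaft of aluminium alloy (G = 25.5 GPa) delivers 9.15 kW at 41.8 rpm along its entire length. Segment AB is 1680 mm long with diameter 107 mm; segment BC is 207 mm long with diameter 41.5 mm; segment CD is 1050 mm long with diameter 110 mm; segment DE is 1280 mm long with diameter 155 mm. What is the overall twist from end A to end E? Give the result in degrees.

4.40°

ω = 2π·41.8/60 = 4.377 rad/s, so T = P/ω = 9.15×10³ / 4.377 = 2090 N·m.
J_AB = π(0.107)⁴/32 = 1.29×10^-5 m⁴; J_BC = π(0.0415)⁴/32 = 2.91×10^-7 m⁴; J_CD = π(0.110)⁴/32 = 1.44×10^-5 m⁴; J_DE = π(0.155)⁴/32 = 5.67×10^-5 m⁴.
θ = (T/G)·Σ L_i/J_i = (2090/25.5×10⁹)·(1.68/1.29×10^-5 + 0.207/2.91×10^-7 + 1.05/1.44×10^-5 + 1.28/5.67×10^-5) = 0.07681 rad.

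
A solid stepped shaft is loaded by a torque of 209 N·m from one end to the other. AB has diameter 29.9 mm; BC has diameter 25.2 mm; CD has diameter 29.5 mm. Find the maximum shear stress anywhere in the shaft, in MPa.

Under the same torque, τ_max = 16T/(πd³) is largest where d is smallest — segment BC (d = 25.2 mm).
τ_max = 16·209.0/(π·(0.0252)³) = 6.651×10^7 Pa.

66.5 MPa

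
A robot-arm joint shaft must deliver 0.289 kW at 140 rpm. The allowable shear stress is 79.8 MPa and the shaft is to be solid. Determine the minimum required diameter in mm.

10.8 mm

ω = 2π·140/60 = 14.66 rad/s, so T = P/ω = 0.289×10³ / 14.66 = 19.71 N·m.
For a solid shaft τ_max = 16T/(πd³), so d = (16T/(π τ_allow))^(1/3) = (16·19.71/(π·7.98×10^7))^(1/3) = 0.01080 m.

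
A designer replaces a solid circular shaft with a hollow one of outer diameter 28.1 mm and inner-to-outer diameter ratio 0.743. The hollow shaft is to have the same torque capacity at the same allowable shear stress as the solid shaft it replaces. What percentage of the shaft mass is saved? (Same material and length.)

42.9 %

Equal τ_max and T ⇒ the solid shaft needs d_s³ = d_o³(1−k⁴), so d_s = 28.1·(1−0.743⁴)^(1/3) = 24.89 mm.
Area ratio A_h/A_s = d_o²(1−k²)/d_s² = (1−k²)/(1−k⁴)^(2/3) = 0.5708.
Mass saving = 1 − 0.5708 = 42.9 %.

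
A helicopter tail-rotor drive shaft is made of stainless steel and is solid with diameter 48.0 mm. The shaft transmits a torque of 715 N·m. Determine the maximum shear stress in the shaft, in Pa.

J = πd⁴/32 = π(0.0480)⁴/32 = 5.212×10^-7 m⁴.
τ_max = T·r/J = 715.0 × 0.0240 / 5.212×10^-7 = 3.293×10^7 Pa.

3.29e7 Pa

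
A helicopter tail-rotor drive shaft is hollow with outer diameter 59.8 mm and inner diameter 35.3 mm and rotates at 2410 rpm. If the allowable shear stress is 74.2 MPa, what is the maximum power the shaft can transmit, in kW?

691 kW

J = π(d_o⁴ − d_i⁴)/32 = π(0.0598⁴ − 0.0353⁴)/32 = 1.103×10^-6 m⁴.
T_max = τ_allow·J/r = 7.42×10^7 × 1.103×10^-6 / 0.0299 = 2737 N·m.
ω = 2π·2410/60 = 252.4 rad/s, so P_max = T_max·ω = 6.908×10^5 W.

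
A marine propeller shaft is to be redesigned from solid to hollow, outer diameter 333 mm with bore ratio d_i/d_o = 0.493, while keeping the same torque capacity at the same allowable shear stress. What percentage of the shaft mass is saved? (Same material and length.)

Equal τ_max and T ⇒ the solid shaft needs d_s³ = d_o³(1−k⁴), so d_s = 333·(1−0.493⁴)^(1/3) = 326.3 mm.
Area ratio A_h/A_s = d_o²(1−k²)/d_s² = (1−k²)/(1−k⁴)^(2/3) = 0.7883.
Mass saving = 1 − 0.7883 = 21.2 %.

21.2 %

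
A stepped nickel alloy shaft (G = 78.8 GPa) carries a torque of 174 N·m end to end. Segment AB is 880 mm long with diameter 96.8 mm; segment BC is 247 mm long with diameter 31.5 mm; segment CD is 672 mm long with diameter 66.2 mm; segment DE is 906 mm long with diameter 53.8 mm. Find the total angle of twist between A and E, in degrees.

J_AB = π(0.0968)⁴/32 = 8.62×10^-6 m⁴; J_BC = π(0.0315)⁴/32 = 9.67×10^-8 m⁴; J_CD = π(0.0662)⁴/32 = 1.89×10^-6 m⁴; J_DE = π(0.0538)⁴/32 = 8.22×10^-7 m⁴.
θ = (T/G)·Σ L_i/J_i = (174.0/78.8×10⁹)·(0.880/8.62×10^-6 + 0.247/9.67×10^-8 + 0.672/1.89×10^-6 + 0.906/8.22×10^-7) = 9.087×10^-3 rad.

0.521°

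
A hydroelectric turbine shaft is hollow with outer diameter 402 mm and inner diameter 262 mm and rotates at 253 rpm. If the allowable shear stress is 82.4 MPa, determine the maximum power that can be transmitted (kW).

22800 kW

J = π(d_o⁴ − d_i⁴)/32 = π(0.402⁴ − 0.262⁴)/32 = 2.101×10^-3 m⁴.
T_max = τ_allow·J/r = 8.24×10^7 × 2.101×10^-3 / 0.201 = 861400 N·m.
ω = 2π·253/60 = 26.49 rad/s, so P_max = T_max·ω = 2.282×10^7 W.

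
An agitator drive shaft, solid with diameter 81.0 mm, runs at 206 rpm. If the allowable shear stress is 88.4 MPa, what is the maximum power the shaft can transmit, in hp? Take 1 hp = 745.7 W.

J = πd⁴/32 = π(0.0810)⁴/32 = 4.226×10^-6 m⁴.
T_max = τ_allow·J/r = 8.84×10^7 × 4.226×10^-6 / 0.0405 = 9224 N·m.
ω = 2π·206/60 = 21.57 rad/s, so P_max = T_max·ω = 1.990×10^5 W.

267 hp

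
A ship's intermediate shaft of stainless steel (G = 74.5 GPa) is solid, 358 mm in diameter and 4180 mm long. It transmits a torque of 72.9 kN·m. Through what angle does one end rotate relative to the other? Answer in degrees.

J = πd⁴/32 = π(0.358)⁴/32 = 1.613×10^-3 m⁴.
θ = T·L/(G·J) = 72900 × 4.18 / (74.5×10⁹ × 1.613×10^-3) = 2.536×10^-3 rad.

0.145°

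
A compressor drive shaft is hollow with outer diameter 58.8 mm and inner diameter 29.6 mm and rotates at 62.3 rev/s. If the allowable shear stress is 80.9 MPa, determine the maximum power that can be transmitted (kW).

1180 kW

J = π(d_o⁴ − d_i⁴)/32 = π(0.0588⁴ − 0.0296⁴)/32 = 1.098×10^-6 m⁴.
T_max = τ_allow·J/r = 8.09×10^7 × 1.098×10^-6 / 0.0294 = 3022 N·m.
ω = 2π·62.3 = 391.4 rad/s, so P_max = T_max·ω = 1.183×10^6 W.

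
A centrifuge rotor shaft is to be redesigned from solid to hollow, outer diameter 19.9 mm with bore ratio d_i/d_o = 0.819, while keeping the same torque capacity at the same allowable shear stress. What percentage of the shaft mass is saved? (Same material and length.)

Equal τ_max and T ⇒ the solid shaft needs d_s³ = d_o³(1−k⁴), so d_s = 19.9·(1−0.819⁴)^(1/3) = 16.31 mm.
Area ratio A_h/A_s = d_o²(1−k²)/d_s² = (1−k²)/(1−k⁴)^(2/3) = 0.4904.
Mass saving = 1 − 0.4904 = 51.0 %.

51.0 %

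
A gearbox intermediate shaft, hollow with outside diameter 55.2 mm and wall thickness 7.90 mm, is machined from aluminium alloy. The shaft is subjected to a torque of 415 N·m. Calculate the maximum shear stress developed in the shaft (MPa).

J = π(d_o⁴ − d_i⁴)/32 = π(0.0552⁴ − 0.0394⁴)/32 = 6.749×10^-7 m⁴.
τ_max = T·r/J = 415.0 × 0.0276 / 6.749×10^-7 = 1.697×10^7 Pa.

17.0 MPa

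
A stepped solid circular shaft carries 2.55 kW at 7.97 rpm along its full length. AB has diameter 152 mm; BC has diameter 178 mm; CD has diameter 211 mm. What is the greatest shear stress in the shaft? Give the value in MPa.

ω = 2π·7.97/60 = 0.8346 rad/s, so T = P/ω = 2.55×10³ / 0.8346 = 3055 N·m.
Under the same torque, τ_max = 16T/(πd³) is largest where d is smallest — segment AB (d = 152 mm).
τ_max = 16·3055/(π·(0.152)³) = 4.431×10^6 Pa.

4.43 MPa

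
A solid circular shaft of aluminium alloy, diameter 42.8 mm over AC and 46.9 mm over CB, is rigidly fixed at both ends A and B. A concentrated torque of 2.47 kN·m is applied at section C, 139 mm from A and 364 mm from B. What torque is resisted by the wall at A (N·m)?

Compatibility: T_A·a/J_AC = T_B·b/J_CB with T_A + T_B = T₀.
J_AC = 3.29×10^-7 m⁴, J_CB = 4.75×10^-7 m⁴, so T_A = T₀·(J_AC/a)/((J_AC/a)+(J_CB/b)) = 1593 N·m, T_B = 877.1 N·m.

1590 N·m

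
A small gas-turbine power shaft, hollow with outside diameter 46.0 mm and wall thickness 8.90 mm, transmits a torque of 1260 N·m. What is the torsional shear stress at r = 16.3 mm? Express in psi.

J = π(d_o⁴ − d_i⁴)/32 = π(0.0460⁴ − 0.0282⁴)/32 = 3.775×10^-7 m⁴.
Shear stress varies linearly with radius: τ = T·r/J = 1260 × 0.0163 / 3.775×10^-7 = 5.441×10^7 Pa.

7890 psi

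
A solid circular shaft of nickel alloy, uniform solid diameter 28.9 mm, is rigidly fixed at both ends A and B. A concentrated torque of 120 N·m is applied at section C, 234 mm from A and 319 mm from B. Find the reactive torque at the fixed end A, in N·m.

69.2 N·m

With uniform GJ and both ends fixed, compatibility θ_AC = θ_CB gives T_A·a = T_B·b, together with T_A + T_B = T₀.
T_A = T₀·b/(a+b) = 120.0·319/553.0 = 69.22 N·m; T_B = 50.78 N·m.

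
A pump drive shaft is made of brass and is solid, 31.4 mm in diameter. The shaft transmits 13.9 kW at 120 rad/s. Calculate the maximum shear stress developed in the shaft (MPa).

ω = 120 rad/s, so T = P/ω = 13.9×10³ / 120.0 = 115.8 N·m.
J = πd⁴/32 = π(0.0314)⁴/32 = 9.544×10^-8 m⁴.
τ_max = T·r/J = 115.8 × 0.0157 / 9.544×10^-8 = 1.906×10^7 Pa.

19.1 MPa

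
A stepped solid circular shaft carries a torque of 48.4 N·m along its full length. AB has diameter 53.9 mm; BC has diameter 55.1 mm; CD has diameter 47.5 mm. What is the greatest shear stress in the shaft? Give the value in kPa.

Under the same torque, τ_max = 16T/(πd³) is largest where d is smallest — segment CD (d = 47.5 mm).
τ_max = 16·48.40/(π·(0.0475)³) = 2.300×10^6 Pa.

2300 kPa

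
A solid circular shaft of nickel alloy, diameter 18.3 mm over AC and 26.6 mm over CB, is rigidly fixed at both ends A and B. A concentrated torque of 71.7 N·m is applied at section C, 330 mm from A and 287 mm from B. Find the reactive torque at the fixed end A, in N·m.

Compatibility: T_A·a/J_AC = T_B·b/J_CB with T_A + T_B = T₀.
J_AC = 1.10×10^-8 m⁴, J_CB = 4.92×10^-8 m⁴, so T_A = T₀·(J_AC/a)/((J_AC/a)+(J_CB/b)) = 11.69 N·m, T_B = 60.01 N·m.

11.7 N·m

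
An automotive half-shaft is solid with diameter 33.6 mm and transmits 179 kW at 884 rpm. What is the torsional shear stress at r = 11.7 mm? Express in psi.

ω = 2π·884/60 = 92.57 rad/s, so T = P/ω = 179×10³ / 92.57 = 1934 N·m.
J = πd⁴/32 = π(0.0336)⁴/32 = 1.251×10^-7 m⁴.
Shear stress varies linearly with radius: τ = T·r/J = 1934 × 0.0117 / 1.251×10^-7 = 1.808×10^8 Pa.

26200 psi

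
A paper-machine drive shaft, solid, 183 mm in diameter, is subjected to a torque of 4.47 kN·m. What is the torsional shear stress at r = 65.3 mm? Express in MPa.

J = πd⁴/32 = π(0.183)⁴/32 = 1.101×10^-4 m⁴.
Shear stress varies linearly with radius: τ = T·r/J = 4470 × 0.0653 / 1.101×10^-4 = 2.651×10^6 Pa.

2.65 MPa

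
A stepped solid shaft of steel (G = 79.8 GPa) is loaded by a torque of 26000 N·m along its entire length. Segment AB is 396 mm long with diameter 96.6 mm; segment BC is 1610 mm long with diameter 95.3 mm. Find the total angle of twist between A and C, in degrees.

4.58°

J_AB = π(0.0966)⁴/32 = 8.55×10^-6 m⁴; J_BC = π(0.0953)⁴/32 = 8.10×10^-6 m⁴.
θ = (T/G)·Σ L_i/J_i = (26000/79.8×10⁹)·(0.396/8.55×10^-6 + 1.61/8.10×10^-6) = 0.07987 rad.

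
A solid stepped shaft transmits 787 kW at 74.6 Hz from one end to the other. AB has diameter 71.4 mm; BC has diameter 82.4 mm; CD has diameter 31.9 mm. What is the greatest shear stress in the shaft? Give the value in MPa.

263 MPa

ω = 2π·74.6 = 468.7 rad/s, so T = P/ω = 787×10³ / 468.7 = 1679 N·m.
Under the same torque, τ_max = 16T/(πd³) is largest where d is smallest — segment CD (d = 31.9 mm).
τ_max = 16·1679/(π·(0.0319)³) = 2.634×10^8 Pa.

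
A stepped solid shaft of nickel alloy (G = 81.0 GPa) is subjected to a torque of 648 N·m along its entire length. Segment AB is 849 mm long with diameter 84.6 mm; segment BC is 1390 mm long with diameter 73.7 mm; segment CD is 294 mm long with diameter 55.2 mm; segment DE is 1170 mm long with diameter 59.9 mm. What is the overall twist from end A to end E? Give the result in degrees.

J_AB = π(0.0846)⁴/32 = 5.03×10^-6 m⁴; J_BC = π(0.0737)⁴/32 = 2.90×10^-6 m⁴; J_CD = π(0.0552)⁴/32 = 9.11×10^-7 m⁴; J_DE = π(0.0599)⁴/32 = 1.26×10^-6 m⁴.
θ = (T/G)·Σ L_i/J_i = (648.0/81.0×10⁹)·(0.849/5.03×10^-6 + 1.39/2.90×10^-6 + 0.294/9.11×10^-7 + 1.17/1.26×10^-6) = 0.01518 rad.

0.870°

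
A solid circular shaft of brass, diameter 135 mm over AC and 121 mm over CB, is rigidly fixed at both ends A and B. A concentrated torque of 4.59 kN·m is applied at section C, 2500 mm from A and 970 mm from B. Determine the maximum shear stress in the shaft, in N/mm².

8.24 N/mm²

Compatibility: T_A·a/J_AC = T_B·b/J_CB with T_A + T_B = T₀.
J_AC = 3.26×10^-5 m⁴, J_CB = 2.10×10^-5 m⁴, so T_A = T₀·(J_AC/a)/((J_AC/a)+(J_CB/b)) = 1723 N·m, T_B = 2867 N·m.
τ in each portion: τ_AC = 3.57×10^6 Pa, τ_CB = 8.24×10^6 Pa; maximum is in CB.
τ_max = T_CB·r/J = 2867·0.0605/2.10×10^-5 = 8.241×10^6 Pa.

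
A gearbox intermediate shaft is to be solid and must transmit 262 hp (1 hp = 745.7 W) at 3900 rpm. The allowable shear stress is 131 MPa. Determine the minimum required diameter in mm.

ω = 2π·3900/60 = 408.4 rad/s, so T = P/ω = 262×745.7 / 408.4 = 478.4 N·m.
For a solid shaft τ_max = 16T/(πd³), so d = (16T/(π τ_allow))^(1/3) = (16·478.4/(π·1.31×10^8))^(1/3) = 0.02649 m.

26.5 mm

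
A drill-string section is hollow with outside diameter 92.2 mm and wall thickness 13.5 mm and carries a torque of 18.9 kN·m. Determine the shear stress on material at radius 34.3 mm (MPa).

122 MPa

J = π(d_o⁴ − d_i⁴)/32 = π(0.0922⁴ − 0.0652⁴)/32 = 5.320×10^-6 m⁴.
Shear stress varies linearly with radius: τ = T·r/J = 18900 × 0.0343 / 5.320×10^-6 = 1.218×10^8 Pa.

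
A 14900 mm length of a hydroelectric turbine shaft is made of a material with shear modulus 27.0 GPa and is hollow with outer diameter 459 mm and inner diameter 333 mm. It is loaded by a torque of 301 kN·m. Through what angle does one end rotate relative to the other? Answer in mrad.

J = π(d_o⁴ − d_i⁴)/32 = π(0.459⁴ − 0.333⁴)/32 = 3.150×10^-3 m⁴.
θ = T·L/(G·J) = 301000 × 14.9 / (27.0×10⁹ × 3.150×10^-3) = 0.05273 rad.

52.7 mrad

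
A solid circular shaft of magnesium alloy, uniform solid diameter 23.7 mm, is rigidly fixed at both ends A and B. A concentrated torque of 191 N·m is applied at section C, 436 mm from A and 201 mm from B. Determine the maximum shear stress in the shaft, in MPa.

50.0 MPa

With uniform GJ and both ends fixed, compatibility θ_AC = θ_CB gives T_A·a = T_B·b, together with T_A + T_B = T₀.
T_A = T₀·b/(a+b) = 191.0·201/637.0 = 60.27 N·m; T_B = 130.7 N·m.
τ in each portion: τ_AC = 2.31×10^7 Pa, τ_CB = 5.00×10^7 Pa; maximum is in CB.
τ_max = T_CB·r/J = 130.7·0.0118/3.10×10^-8 = 5.002×10^7 Pa.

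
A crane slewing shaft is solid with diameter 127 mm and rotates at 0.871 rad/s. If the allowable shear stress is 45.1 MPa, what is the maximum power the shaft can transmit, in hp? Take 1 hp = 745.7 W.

J = πd⁴/32 = π(0.127)⁴/32 = 2.554×10^-5 m⁴.
T_max = τ_allow·J/r = 4.51×10^7 × 2.554×10^-5 / 0.0635 = 18140 N·m.
ω = 0.871 rad/s, so P_max = T_max·ω = 1.580×10^4 W.

21.2 hp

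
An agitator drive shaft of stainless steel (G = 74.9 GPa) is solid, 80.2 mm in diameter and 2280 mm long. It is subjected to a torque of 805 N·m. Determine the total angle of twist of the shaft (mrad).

6.03 mrad

J = πd⁴/32 = π(0.0802)⁴/32 = 4.062×10^-6 m⁴.
θ = T·L/(G·J) = 805.0 × 2.28 / (74.9×10⁹ × 4.062×10^-6) = 6.033×10^-3 rad.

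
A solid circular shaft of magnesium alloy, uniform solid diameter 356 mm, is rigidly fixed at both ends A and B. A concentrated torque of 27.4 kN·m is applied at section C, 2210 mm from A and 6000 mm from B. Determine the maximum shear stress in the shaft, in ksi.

With uniform GJ and both ends fixed, compatibility θ_AC = θ_CB gives T_A·a = T_B·b, together with T_A + T_B = T₀.
T_A = T₀·b/(a+b) = 27400·6000/8210 = 20020 N·m; T_B = 7376 N·m.
τ in each portion: τ_AC = 2.26×10^6 Pa, τ_CB = 8.33×10^5 Pa; maximum is in AC.
τ_max = T_AC·r/J = 20020·0.178/1.58×10^-3 = 2.260×10^6 Pa.

0.328 ksi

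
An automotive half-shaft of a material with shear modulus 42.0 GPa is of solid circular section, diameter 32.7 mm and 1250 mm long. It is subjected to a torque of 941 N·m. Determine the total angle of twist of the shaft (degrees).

J = πd⁴/32 = π(0.0327)⁴/32 = 1.123×10^-7 m⁴.
θ = T·L/(G·J) = 941.0 × 1.25 / (42.0×10⁹ × 1.123×10^-7) = 0.2495 rad.

14.3°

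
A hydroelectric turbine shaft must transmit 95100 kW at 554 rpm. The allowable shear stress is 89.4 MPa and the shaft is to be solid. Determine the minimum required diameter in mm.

ω = 2π·554/60 = 58.01 rad/s, so T = P/ω = 95100×10³ / 58.01 = 1.639e6 N·m.
For a solid shaft τ_max = 16T/(πd³), so d = (16T/(π τ_allow))^(1/3) = (16·1.639e6/(π·8.94×10^7))^(1/3) = 0.4537 m.

454 mm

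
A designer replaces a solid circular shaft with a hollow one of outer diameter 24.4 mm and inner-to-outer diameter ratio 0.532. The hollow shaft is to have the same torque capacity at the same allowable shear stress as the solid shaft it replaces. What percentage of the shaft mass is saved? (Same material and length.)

24.2 %

Equal τ_max and T ⇒ the solid shaft needs d_s³ = d_o³(1−k⁴), so d_s = 24.4·(1−0.532⁴)^(1/3) = 23.73 mm.
Area ratio A_h/A_s = d_o²(1−k²)/d_s² = (1−k²)/(1−k⁴)^(2/3) = 0.7580.
Mass saving = 1 − 0.7580 = 24.2 %.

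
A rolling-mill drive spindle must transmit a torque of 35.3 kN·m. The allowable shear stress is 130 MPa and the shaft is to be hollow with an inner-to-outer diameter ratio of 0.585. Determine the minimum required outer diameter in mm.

For a hollow shaft with d_i/d_o = 0.585: τ_max = 16T/(π d_o³ (1−k⁴)), so d_o = [16T/(π τ_allow (1−k⁴))]^(1/3) = [16·35300/(π·1.30×10^8·0.8829)]^(1/3) = 0.1161 m.

116 mm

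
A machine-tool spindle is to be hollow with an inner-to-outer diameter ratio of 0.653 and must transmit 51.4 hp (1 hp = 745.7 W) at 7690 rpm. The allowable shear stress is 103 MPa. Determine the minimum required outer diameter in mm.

ω = 2π·7690/60 = 805.3 rad/s, so T = P/ω = 51.4×745.7 / 805.3 = 47.60 N·m.
For a hollow shaft with d_i/d_o = 0.653: τ_max = 16T/(π d_o³ (1−k⁴)), so d_o = [16T/(π τ_allow (1−k⁴))]^(1/3) = [16·47.60/(π·1.03×10^8·0.8182)]^(1/3) = 0.01422 m.

14.2 mm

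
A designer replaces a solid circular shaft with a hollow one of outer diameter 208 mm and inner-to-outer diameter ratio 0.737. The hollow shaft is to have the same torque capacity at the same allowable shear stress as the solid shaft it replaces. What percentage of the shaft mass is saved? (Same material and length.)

42.3 %

Equal τ_max and T ⇒ the solid shaft needs d_s³ = d_o³(1−k⁴), so d_s = 208·(1−0.737⁴)^(1/3) = 185.1 mm.
Area ratio A_h/A_s = d_o²(1−k²)/d_s² = (1−k²)/(1−k⁴)^(2/3) = 0.5767.
Mass saving = 1 − 0.5767 = 42.3 %.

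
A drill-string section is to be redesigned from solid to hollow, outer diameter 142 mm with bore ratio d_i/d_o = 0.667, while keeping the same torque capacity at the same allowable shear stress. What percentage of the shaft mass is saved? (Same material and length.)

Equal τ_max and T ⇒ the solid shaft needs d_s³ = d_o³(1−k⁴), so d_s = 142·(1−0.667⁴)^(1/3) = 131.9 mm.
Area ratio A_h/A_s = d_o²(1−k²)/d_s² = (1−k²)/(1−k⁴)^(2/3) = 0.6430.
Mass saving = 1 − 0.6430 = 35.7 %.

35.7 %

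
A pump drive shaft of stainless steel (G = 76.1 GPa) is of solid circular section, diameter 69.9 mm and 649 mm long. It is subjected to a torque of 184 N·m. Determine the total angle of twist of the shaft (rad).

J = πd⁴/32 = π(0.0699)⁴/32 = 2.344×10^-6 m⁴.
θ = T·L/(G·J) = 184.0 × 0.649 / (76.1×10⁹ × 2.344×10^-6) = 6.695×10^-4 rad.

6.70e-4 rad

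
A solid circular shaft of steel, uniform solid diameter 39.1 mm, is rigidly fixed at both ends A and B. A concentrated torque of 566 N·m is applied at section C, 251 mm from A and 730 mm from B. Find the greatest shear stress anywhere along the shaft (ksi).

5.20 ksi

With uniform GJ and both ends fixed, compatibility θ_AC = θ_CB gives T_A·a = T_B·b, together with T_A + T_B = T₀.
T_A = T₀·b/(a+b) = 566.0·730/981.0 = 421.2 N·m; T_B = 144.8 N·m.
τ in each portion: τ_AC = 3.59×10^7 Pa, τ_CB = 1.23×10^7 Pa; maximum is in AC.
τ_max = T_AC·r/J = 421.2·0.0196/2.29×10^-7 = 3.588×10^7 Pa.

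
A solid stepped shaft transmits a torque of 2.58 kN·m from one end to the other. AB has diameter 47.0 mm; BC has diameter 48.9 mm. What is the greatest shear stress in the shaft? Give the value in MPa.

127 MPa

Under the same torque, τ_max = 16T/(πd³) is largest where d is smallest — segment AB (d = 47.0 mm).
τ_max = 16·2580/(π·(0.0470)³) = 1.266×10^8 Pa.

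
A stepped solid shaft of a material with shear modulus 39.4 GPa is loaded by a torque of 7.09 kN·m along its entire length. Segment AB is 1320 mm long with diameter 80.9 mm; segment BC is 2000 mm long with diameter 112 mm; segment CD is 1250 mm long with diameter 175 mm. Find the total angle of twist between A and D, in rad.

0.0822 rad

J_AB = π(0.0809)⁴/32 = 4.21×10^-6 m⁴; J_BC = π(0.112)⁴/32 = 1.54×10^-5 m⁴; J_CD = π(0.175)⁴/32 = 9.21×10^-5 m⁴.
θ = (T/G)·Σ L_i/J_i = (7090/39.4×10⁹)·(1.32/4.21×10^-6 + 2.00/1.54×10^-5 + 1.25/9.21×10^-5) = 0.08222 rad.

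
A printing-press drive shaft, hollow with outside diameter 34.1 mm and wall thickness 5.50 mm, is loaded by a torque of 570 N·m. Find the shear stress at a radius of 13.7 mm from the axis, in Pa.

J = π(d_o⁴ − d_i⁴)/32 = π(0.0341⁴ − 0.0231⁴)/32 = 1.048×10^-7 m⁴.
Shear stress varies linearly with radius: τ = T·r/J = 570.0 × 0.0137 / 1.048×10^-7 = 7.452×10^7 Pa.

7.45e7 Pa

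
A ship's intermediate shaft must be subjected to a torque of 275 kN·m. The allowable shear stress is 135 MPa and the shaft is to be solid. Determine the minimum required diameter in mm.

218 mm

For a solid shaft τ_max = 16T/(πd³), so d = (16T/(π τ_allow))^(1/3) = (16·275000/(π·1.35×10^8))^(1/3) = 0.2181 m.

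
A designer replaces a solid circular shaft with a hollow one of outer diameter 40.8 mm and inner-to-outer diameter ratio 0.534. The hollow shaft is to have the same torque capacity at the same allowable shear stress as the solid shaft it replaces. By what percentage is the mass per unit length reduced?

24.4 %

Equal τ_max and T ⇒ the solid shaft needs d_s³ = d_o³(1−k⁴), so d_s = 40.8·(1−0.534⁴)^(1/3) = 39.66 mm.
Area ratio A_h/A_s = d_o²(1−k²)/d_s² = (1−k²)/(1−k⁴)^(2/3) = 0.7564.
Mass saving = 1 − 0.7564 = 24.4 %.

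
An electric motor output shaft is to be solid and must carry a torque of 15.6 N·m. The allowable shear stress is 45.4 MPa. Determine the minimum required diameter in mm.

12.1 mm

For a solid shaft τ_max = 16T/(πd³), so d = (16T/(π τ_allow))^(1/3) = (16·15.60/(π·4.54×10^7))^(1/3) = 0.01205 m.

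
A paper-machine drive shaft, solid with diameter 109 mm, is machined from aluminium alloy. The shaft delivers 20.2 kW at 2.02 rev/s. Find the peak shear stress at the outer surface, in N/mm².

ω = 2π·2.02 = 12.69 rad/s, so T = P/ω = 20.2×10³ / 12.69 = 1592 N·m.
J = πd⁴/32 = π(0.109)⁴/32 = 1.386×10^-5 m⁴.
τ_max = T·r/J = 1592 × 0.0545 / 1.386×10^-5 = 6.259×10^6 Pa.

6.26 N/mm²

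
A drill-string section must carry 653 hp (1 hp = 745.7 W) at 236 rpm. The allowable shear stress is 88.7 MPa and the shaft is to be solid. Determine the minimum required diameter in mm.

104 mm

ω = 2π·236/60 = 24.71 rad/s, so T = P/ω = 653×745.7 / 24.71 = 19700 N·m.
For a solid shaft τ_max = 16T/(πd³), so d = (16T/(π τ_allow))^(1/3) = (16·19700/(π·8.87×10^7))^(1/3) = 0.1042 m.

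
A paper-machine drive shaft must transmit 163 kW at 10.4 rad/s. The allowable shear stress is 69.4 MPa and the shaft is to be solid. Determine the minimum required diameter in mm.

ω = 10.4 rad/s, so T = P/ω = 163×10³ / 10.40 = 15670 N·m.
For a solid shaft τ_max = 16T/(πd³), so d = (16T/(π τ_allow))^(1/3) = (16·15670/(π·6.94×10^7))^(1/3) = 0.1048 m.

105 mm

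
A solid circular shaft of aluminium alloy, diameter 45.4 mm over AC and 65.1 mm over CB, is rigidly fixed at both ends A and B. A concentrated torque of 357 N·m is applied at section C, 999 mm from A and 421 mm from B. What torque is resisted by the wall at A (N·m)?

Compatibility: T_A·a/J_AC = T_B·b/J_CB with T_A + T_B = T₀.
J_AC = 4.17×10^-7 m⁴, J_CB = 1.76×10^-6 m⁴, so T_A = T₀·(J_AC/a)/((J_AC/a)+(J_CB/b)) = 32.36 N·m, T_B = 324.6 N·m.

32.4 N·m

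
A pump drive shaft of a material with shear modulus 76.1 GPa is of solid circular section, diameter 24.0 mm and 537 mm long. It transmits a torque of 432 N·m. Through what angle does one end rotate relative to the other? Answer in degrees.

J = πd⁴/32 = π(0.0240)⁴/32 = 3.257×10^-8 m⁴.
θ = T·L/(G·J) = 432.0 × 0.537 / (76.1×10⁹ × 3.257×10^-8) = 0.09359 rad.

5.36°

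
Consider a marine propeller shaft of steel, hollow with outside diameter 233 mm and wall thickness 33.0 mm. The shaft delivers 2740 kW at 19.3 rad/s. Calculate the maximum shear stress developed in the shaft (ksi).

11.3 ksi

ω = 19.3 rad/s, so T = P/ω = 2740×10³ / 19.30 = 142000 N·m.
J = π(d_o⁴ − d_i⁴)/32 = π(0.233⁴ − 0.167⁴)/32 = 2.130×10^-4 m⁴.
τ_max = T·r/J = 142000 × 0.117 / 2.130×10^-4 = 7.765×10^7 Pa.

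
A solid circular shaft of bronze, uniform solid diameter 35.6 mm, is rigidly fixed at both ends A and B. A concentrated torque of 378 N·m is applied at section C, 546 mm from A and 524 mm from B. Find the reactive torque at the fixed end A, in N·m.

With uniform GJ and both ends fixed, compatibility θ_AC = θ_CB gives T_A·a = T_B·b, together with T_A + T_B = T₀.
T_A = T₀·b/(a+b) = 378.0·524/1070 = 185.1 N·m; T_B = 192.9 N·m.

185 N·m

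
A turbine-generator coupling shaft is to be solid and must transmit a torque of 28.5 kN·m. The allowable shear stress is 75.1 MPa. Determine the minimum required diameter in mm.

For a solid shaft τ_max = 16T/(πd³), so d = (16T/(π τ_allow))^(1/3) = (16·28500/(π·7.51×10^7))^(1/3) = 0.1246 m.

125 mm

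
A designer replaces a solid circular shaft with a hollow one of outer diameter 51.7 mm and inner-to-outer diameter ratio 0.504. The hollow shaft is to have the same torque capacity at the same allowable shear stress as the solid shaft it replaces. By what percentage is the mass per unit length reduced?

22.0 %

Equal τ_max and T ⇒ the solid shaft needs d_s³ = d_o³(1−k⁴), so d_s = 51.7·(1−0.504⁴)^(1/3) = 50.56 mm.
Area ratio A_h/A_s = d_o²(1−k²)/d_s² = (1−k²)/(1−k⁴)^(2/3) = 0.7799.
Mass saving = 1 − 0.7799 = 22.0 %.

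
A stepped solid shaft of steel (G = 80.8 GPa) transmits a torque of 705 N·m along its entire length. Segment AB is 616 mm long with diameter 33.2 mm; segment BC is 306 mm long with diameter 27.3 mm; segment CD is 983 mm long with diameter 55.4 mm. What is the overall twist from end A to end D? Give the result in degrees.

5.92°

J_AB = π(0.0332)⁴/32 = 1.19×10^-7 m⁴; J_BC = π(0.0273)⁴/32 = 5.45×10^-8 m⁴; J_CD = π(0.0554)⁴/32 = 9.25×10^-7 m⁴.
θ = (T/G)·Σ L_i/J_i = (705.0/80.8×10⁹)·(0.616/1.19×10^-7 + 0.306/5.45×10^-8 + 0.983/9.25×10^-7) = 0.1033 rad.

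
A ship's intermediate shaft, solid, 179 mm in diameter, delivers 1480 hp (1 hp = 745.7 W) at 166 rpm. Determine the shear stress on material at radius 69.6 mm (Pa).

ω = 2π·166/60 = 17.38 rad/s, so T = P/ω = 1480×745.7 / 17.38 = 63490 N·m.
J = πd⁴/32 = π(0.179)⁴/32 = 1.008×10^-4 m⁴.
Shear stress varies linearly with radius: τ = T·r/J = 63490 × 0.0696 / 1.008×10^-4 = 4.384×10^7 Pa.

4.38e7 Pa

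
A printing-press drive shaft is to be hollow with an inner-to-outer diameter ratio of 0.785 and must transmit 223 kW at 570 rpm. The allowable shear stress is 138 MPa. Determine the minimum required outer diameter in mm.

ω = 2π·570/60 = 59.69 rad/s, so T = P/ω = 223×10³ / 59.69 = 3736 N·m.
For a hollow shaft with d_i/d_o = 0.785: τ_max = 16T/(π d_o³ (1−k⁴)), so d_o = [16T/(π τ_allow (1−k⁴))]^(1/3) = [16·3736/(π·1.38×10^8·0.6203)]^(1/3) = 0.06058 m.

60.6 mm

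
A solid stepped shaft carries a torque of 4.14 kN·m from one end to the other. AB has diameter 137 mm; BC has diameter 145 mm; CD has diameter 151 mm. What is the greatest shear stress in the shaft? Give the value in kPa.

Under the same torque, τ_max = 16T/(πd³) is largest where d is smallest — segment AB (d = 137 mm).
τ_max = 16·4140/(π·(0.137)³) = 8.200×10^6 Pa.

8200 kPa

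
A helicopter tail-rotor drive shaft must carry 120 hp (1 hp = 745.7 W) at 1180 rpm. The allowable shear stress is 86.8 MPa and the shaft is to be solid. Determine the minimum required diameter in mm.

ω = 2π·1180/60 = 123.6 rad/s, so T = P/ω = 120×745.7 / 123.6 = 724.2 N·m.
For a solid shaft τ_max = 16T/(πd³), so d = (16T/(π τ_allow))^(1/3) = (16·724.2/(π·8.68×10^7))^(1/3) = 0.03489 m.

34.9 mm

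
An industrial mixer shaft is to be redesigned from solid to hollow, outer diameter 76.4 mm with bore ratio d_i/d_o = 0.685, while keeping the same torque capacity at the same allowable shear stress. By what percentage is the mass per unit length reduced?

37.4 %

Equal τ_max and T ⇒ the solid shaft needs d_s³ = d_o³(1−k⁴), so d_s = 76.4·(1−0.685⁴)^(1/3) = 70.32 mm.
Area ratio A_h/A_s = d_o²(1−k²)/d_s² = (1−k²)/(1−k⁴)^(2/3) = 0.6265.
Mass saving = 1 − 0.6265 = 37.4 %.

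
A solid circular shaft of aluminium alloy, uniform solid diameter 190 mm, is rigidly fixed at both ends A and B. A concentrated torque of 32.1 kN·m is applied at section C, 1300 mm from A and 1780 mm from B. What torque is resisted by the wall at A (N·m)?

With uniform GJ and both ends fixed, compatibility θ_AC = θ_CB gives T_A·a = T_B·b, together with T_A + T_B = T₀.
T_A = T₀·b/(a+b) = 32100·1780/3080 = 18550 N·m; T_B = 13550 N·m.

18600 N·m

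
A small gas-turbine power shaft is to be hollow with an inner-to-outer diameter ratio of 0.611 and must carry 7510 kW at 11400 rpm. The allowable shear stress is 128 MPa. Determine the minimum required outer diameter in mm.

66.3 mm

ω = 2π·11400/60 = 1194 rad/s, so T = P/ω = 7510×10³ / 1194 = 6291 N·m.
For a hollow shaft with d_i/d_o = 0.611: τ_max = 16T/(π d_o³ (1−k⁴)), so d_o = [16T/(π τ_allow (1−k⁴))]^(1/3) = [16·6291/(π·1.28×10^8·0.8606)]^(1/3) = 0.06625 m.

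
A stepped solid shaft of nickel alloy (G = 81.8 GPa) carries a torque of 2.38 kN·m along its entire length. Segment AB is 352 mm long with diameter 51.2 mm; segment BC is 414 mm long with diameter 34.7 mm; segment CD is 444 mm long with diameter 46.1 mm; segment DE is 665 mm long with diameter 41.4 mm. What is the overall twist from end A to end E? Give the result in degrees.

J_AB = π(0.0512)⁴/32 = 6.75×10^-7 m⁴; J_BC = π(0.0347)⁴/32 = 1.42×10^-7 m⁴; J_CD = π(0.0461)⁴/32 = 4.43×10^-7 m⁴; J_DE = π(0.0414)⁴/32 = 2.88×10^-7 m⁴.
θ = (T/G)·Σ L_i/J_i = (2380/81.8×10⁹)·(0.352/6.75×10^-7 + 0.414/1.42×10^-7 + 0.444/4.43×10^-7 + 0.665/2.88×10^-7) = 0.1960 rad.

11.2°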